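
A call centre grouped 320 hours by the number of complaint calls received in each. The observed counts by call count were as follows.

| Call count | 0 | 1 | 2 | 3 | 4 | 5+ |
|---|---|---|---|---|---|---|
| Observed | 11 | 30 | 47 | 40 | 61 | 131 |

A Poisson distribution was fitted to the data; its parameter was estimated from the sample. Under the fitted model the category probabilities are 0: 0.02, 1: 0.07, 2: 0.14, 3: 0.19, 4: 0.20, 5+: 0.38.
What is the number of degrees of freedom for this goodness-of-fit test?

There are k = 6 categories and 1 parameter estimated from the data, so df = 6 − 1 − 1 = 4.

4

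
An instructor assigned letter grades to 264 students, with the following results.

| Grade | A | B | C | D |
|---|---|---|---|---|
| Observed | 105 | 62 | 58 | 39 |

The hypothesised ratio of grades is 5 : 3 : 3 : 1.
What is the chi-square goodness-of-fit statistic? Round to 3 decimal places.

14.576

Ratio total = 12. Expected counts: 264×5/12 = 110, 264×3/12 = 66, 264×3/12 = 66, 264×1/12 = 22.
χ² = (105−110)²/110 + (62−66)²/66 + (58−66)²/66 + (39−22)²/22
   = 0.2273 + 0.2424 + 0.9697 + 13.1364
Sum = 14.576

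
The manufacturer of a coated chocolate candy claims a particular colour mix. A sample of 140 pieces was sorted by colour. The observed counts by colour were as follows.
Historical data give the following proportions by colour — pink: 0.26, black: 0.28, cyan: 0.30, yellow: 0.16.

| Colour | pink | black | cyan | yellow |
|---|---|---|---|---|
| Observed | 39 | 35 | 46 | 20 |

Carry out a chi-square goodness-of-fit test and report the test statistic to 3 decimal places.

Expected counts E_i = n·p_i: 140×0.26 = 36.4, 140×0.28 = 39.2, 140×0.30 = 42, 140×0.16 = 22.4.
pink: (39 − 36.4)²/36.4 = 6.76/36.4 = 0.1857
black: (35 − 39.2)²/39.2 = 17.64/39.2 = 0.4500
cyan: (46 − 42)²/42 = 16/42 = 0.3810
yellow: (20 − 22.4)²/22.4 = 5.76/22.4 = 0.2571
Sum = 1.274

1.274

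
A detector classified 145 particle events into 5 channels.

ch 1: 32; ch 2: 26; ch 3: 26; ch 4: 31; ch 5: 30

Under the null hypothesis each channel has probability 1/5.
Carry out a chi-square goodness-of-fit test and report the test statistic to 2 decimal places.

Under H₀ each category has probability 1/5, so each expected count is 145/5 = 29.
cat         O        E   (O−E)²/E
ch 1       32       29      0.310
ch 2       26       29      0.310
ch 3       26       29      0.310
ch 4       31       29      0.138
ch 5       30       29      0.034
Sum = 1.10

1.10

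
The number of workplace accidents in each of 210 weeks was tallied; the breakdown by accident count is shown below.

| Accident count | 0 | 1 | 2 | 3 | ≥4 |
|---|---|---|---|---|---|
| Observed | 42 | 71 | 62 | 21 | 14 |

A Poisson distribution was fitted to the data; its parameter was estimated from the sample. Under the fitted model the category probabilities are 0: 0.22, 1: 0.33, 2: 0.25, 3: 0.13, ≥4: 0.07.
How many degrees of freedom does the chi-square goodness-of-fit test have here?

There are k = 5 categories and 1 parameter estimated from the data, so df = 5 − 1 − 1 = 3.

3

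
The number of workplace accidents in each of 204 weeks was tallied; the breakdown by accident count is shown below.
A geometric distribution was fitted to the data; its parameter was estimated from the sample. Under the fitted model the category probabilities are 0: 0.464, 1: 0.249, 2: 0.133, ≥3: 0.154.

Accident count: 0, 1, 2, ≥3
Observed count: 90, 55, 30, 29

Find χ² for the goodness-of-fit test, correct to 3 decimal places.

Expected counts E_i = n·p_i: 204×0.464 = 94.656, 204×0.249 = 50.796, 204×0.133 = 27.132, 204×0.154 = 31.416.
cat         O        E   (O−E)²/E
0          90   94.656     0.2290
1          55   50.796     0.3479
2          30   27.132     0.3032
≥3         29   31.416     0.1858
Sum = 1.066

1.066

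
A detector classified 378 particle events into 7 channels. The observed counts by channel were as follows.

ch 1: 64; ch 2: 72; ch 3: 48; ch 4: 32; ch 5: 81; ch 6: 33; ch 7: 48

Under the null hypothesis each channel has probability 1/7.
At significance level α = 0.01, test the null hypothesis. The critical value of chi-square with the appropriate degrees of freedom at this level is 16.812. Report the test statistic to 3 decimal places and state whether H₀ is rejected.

Expected count for each of the 7 categories: 378/7 = 54.
cat         O        E   (O−E)²/E
ch 1       64       54     1.8519
ch 2       72       54     6.0000
ch 3       48       54     0.6667
ch 4       32       54     8.9630
ch 5       81       54    13.5000
ch 6       33       54     8.1667
ch 7       48       54     0.6667
Sum = 39.815
df = 6. Since 39.815 > 16.812, we reject H₀.

39.815; reject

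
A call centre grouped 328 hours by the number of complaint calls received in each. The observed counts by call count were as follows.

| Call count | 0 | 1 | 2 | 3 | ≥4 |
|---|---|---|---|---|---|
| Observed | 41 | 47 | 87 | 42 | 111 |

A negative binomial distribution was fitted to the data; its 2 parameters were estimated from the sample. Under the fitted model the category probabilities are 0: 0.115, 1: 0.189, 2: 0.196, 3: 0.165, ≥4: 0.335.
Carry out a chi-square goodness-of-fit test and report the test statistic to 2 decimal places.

14.66

Expected counts E_i = n·p_i: 328×0.115 = 37.72, 328×0.189 = 61.992, 328×0.196 = 64.288, 328×0.165 = 54.12, 328×0.335 = 109.88.
cat         O        E   (O−E)²/E
0          41    37.72      0.285
1          47   61.992      3.626
2          87   64.288      8.024
3          42    54.12      2.714
≥4        111   109.88      0.011
Sum = 14.66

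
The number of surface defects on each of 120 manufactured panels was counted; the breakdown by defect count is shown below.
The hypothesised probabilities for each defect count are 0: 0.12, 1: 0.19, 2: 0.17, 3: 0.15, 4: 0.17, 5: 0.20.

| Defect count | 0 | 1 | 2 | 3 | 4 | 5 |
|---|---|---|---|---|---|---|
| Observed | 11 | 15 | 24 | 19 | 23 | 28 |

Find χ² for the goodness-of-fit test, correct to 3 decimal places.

Expected counts E_i = n·p_i: 120×0.12 = 14.4, 120×0.19 = 22.8, 120×0.17 = 20.4, 120×0.15 = 18, 120×0.17 = 20.4, 120×0.20 = 24.
cat         O        E   (O−E)²/E
0          11     14.4     0.8028
1          15     22.8     2.6684
2          24     20.4     0.6353
3          19       18     0.0556
4          23     20.4     0.3314
5          28       24     0.6667
Sum = 5.160

5.160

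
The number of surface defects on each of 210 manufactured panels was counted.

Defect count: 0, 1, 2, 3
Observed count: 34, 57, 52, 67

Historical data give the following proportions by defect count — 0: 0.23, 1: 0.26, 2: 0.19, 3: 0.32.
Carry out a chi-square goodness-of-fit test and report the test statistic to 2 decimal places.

Expected counts E_i = n·p_i: 210×0.23 = 48.3, 210×0.26 = 54.6, 210×0.19 = 39.9, 210×0.32 = 67.2.
0: (34 − 48.3)²/48.3 = 204.49/48.3 = 4.234
1: (57 − 54.6)²/54.6 = 5.76/54.6 = 0.105
2: (52 − 39.9)²/39.9 = 146.41/39.9 = 3.669
3: (67 − 67.2)²/67.2 = 0.04/67.2 = 0.001
Sum = 8.01

8.01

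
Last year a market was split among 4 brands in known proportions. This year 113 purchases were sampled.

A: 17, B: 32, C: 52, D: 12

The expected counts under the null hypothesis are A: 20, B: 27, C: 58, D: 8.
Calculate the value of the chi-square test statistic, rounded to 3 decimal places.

cat         O        E   (O−E)²/E
A          17       20     0.4500
B          32       27     0.9259
C          52       58     0.6207
D          12        8     2.0000
Sum = 3.997

3.997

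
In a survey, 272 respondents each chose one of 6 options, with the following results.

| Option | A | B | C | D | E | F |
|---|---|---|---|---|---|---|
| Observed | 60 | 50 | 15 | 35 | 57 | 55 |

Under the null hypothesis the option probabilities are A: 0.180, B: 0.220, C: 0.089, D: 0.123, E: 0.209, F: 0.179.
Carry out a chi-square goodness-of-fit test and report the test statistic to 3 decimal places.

Expected counts E_i = n·p_i: 272×0.180 = 48.96, 272×0.220 = 59.84, 272×0.089 = 24.208, 272×0.123 = 33.456, 272×0.209 = 56.848, 272×0.179 = 48.688.
cat         O        E   (O−E)²/E
A          60    48.96     2.4894
B          50    59.84     1.6181
C          15   24.208     3.5024
D          35   33.456     0.0713
E          57   56.848     0.0004
F          55   48.688     0.8183
Sum = 8.500

8.500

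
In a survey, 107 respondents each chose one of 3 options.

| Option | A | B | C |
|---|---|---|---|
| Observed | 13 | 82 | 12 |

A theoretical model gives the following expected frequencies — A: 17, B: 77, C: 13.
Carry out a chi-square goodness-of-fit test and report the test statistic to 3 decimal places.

χ² = (13−17)²/17 + (82−77)²/77 + (12−13)²/13
   = 0.9412 + 0.3247 + 0.0769
Sum = 1.343

1.343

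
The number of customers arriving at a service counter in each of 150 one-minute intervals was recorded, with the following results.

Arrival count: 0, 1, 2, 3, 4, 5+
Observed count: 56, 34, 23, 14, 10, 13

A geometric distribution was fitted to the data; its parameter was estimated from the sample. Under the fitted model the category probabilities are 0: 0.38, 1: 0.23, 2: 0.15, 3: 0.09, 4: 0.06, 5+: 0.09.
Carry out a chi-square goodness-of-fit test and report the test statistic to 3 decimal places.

Expected counts E_i = n·p_i: 150×0.38 = 57, 150×0.23 = 34.5, 150×0.15 = 22.5, 150×0.09 = 13.5, 150×0.06 = 9, 150×0.09 = 13.5.
cat         O        E   (O−E)²/E
0          56       57     0.0175
1          34     34.5     0.0072
2          23     22.5     0.0111
3          14     13.5     0.0185
4          10        9     0.1111
5+         13     13.5     0.0185
Sum = 0.184

0.184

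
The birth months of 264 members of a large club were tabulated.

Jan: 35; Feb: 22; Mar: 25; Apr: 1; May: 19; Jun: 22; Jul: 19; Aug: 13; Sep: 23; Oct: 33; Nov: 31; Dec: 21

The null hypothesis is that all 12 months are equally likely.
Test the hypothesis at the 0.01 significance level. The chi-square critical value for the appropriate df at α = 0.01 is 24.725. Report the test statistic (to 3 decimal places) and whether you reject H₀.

Under H₀ each category has probability 1/12, so each expected count is 264/12 = 22.
cat         O        E   (O−E)²/E
Jan        35       22     7.6818
Feb        22       22     0.0000
Mar        25       22     0.4091
Apr         1       22    20.0455
May        19       22     0.4091
Jun        22       22     0.0000
Jul        19       22     0.4091
Aug        13       22     3.6818
Sep        23       22     0.0455
Oct        33       22     5.5000
Nov        31       22     3.6818
Dec        21       22     0.0455
Sum = 41.909
df = 11. Since 41.909 > 24.725, we reject H₀.

41.909; reject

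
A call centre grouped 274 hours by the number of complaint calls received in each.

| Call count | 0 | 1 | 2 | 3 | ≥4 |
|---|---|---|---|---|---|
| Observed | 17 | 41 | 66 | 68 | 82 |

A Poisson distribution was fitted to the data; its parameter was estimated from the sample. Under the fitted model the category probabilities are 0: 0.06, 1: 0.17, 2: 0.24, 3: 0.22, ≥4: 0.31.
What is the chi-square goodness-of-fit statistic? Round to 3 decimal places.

Expected counts E_i = n·p_i: 274×0.06 = 16.44, 274×0.17 = 46.58, 274×0.24 = 65.76, 274×0.22 = 60.28, 274×0.31 = 84.94.
0: (17 − 16.44)²/16.44 = 0.3136/16.44 = 0.0191
1: (41 − 46.58)²/46.58 = 31.1364/46.58 = 0.6684
2: (66 − 65.76)²/65.76 = 0.0576/65.76 = 0.0009
3: (68 − 60.28)²/60.28 = 59.5984/60.28 = 0.9887
≥4: (82 − 84.94)²/84.94 = 8.6436/84.94 = 0.1018
Sum = 1.779

1.779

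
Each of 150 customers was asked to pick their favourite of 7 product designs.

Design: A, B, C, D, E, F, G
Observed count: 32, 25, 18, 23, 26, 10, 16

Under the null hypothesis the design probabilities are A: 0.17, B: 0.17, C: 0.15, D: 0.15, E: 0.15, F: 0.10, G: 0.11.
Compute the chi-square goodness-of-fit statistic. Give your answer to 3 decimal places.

Expected counts E_i = n·p_i: 150×0.17 = 25.5, 150×0.17 = 25.5, 150×0.15 = 22.5, 150×0.15 = 22.5, 150×0.15 = 22.5, 150×0.10 = 15, 150×0.11 = 16.5.
cat         O        E   (O−E)²/E
A          32     25.5     1.6569
B          25     25.5     0.0098
C          18     22.5     0.9000
D          23     22.5     0.0111
E          26     22.5     0.5444
F          10       15     1.6667
G          16     16.5     0.0152
Sum = 4.804

4.804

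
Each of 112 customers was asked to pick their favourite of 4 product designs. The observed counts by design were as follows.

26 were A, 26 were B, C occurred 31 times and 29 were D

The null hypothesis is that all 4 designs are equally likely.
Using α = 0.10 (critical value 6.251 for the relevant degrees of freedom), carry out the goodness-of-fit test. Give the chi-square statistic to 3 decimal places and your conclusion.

0.643; do not reject

Under H₀ each category has probability 1/4, so each expected count is 112/4 = 28.
χ² = (26−28)²/28 + (26−28)²/28 + (31−28)²/28 + (29−28)²/28
   = 0.1429 + 0.1429 + 0.3214 + 0.0357
Sum = 0.643
df = 3. Since 0.643 < 6.251, we do not reject H₀.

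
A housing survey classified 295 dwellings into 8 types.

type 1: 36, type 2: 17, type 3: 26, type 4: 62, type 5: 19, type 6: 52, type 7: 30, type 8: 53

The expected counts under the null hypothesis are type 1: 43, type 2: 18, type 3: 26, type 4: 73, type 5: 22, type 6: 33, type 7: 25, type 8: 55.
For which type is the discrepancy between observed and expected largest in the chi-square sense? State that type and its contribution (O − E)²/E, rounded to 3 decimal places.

type 6, 10.939

type 1: (36 − 43)²/43 = 49/43 = 1.1395
type 2: (17 − 18)²/18 = 1/18 = 0.0556
type 3: (26 − 26)²/26 = 0/26 = 0.0000
type 4: (62 − 73)²/73 = 121/73 = 1.6575
type 5: (19 − 22)²/22 = 9/22 = 0.4091
type 6: (52 − 33)²/33 = 361/33 = 10.9394
type 7: (30 − 25)²/25 = 25/25 = 1.0000
type 8: (53 − 55)²/55 = 4/55 = 0.0727
The largest term is for type 6: 10.939.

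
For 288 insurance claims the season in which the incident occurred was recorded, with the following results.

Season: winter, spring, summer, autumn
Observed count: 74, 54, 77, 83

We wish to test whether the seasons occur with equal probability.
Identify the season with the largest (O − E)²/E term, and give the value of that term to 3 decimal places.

Under H₀ each category has probability 1/4, so each expected count is 288/4 = 72.
χ² = (74−72)²/72 + (54−72)²/72 + (77−72)²/72 + (83−72)²/72
   = 0.0556 + 4.5000 + 0.3472 + 1.6806
The largest term is for spring: 4.500.

spring, 4.500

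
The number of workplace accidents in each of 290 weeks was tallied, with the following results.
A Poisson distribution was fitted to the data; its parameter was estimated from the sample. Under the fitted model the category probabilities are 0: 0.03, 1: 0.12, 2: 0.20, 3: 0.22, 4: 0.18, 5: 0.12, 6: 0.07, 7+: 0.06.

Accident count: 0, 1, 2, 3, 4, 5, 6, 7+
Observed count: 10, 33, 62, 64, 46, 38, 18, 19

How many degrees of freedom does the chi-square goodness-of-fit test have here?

There are k = 8 categories and 1 parameter estimated from the data, so df = 8 − 1 − 1 = 6.

6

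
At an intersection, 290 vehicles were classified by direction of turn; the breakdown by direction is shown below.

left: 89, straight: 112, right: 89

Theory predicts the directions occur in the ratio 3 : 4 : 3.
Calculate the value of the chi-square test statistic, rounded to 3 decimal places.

Ratio total = 10. Expected counts: 290×3/10 = 87, 290×4/10 = 116, 290×3/10 = 87.
χ² = (89−87)²/87 + (112−116)²/116 + (89−87)²/87
   = 0.0460 + 0.1379 + 0.0460
Sum = 0.230

0.230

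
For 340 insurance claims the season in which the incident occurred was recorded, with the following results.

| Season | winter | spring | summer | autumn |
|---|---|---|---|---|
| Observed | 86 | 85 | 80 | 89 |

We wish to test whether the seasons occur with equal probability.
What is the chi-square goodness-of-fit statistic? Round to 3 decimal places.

0.494

Expected count for each of the 4 categories: 340/4 = 85.
winter: (86 − 85)²/85 = 1/85 = 0.0118
spring: (85 − 85)²/85 = 0/85 = 0.0000
summer: (80 − 85)²/85 = 25/85 = 0.2941
autumn: (89 − 85)²/85 = 16/85 = 0.1882
Sum = 0.494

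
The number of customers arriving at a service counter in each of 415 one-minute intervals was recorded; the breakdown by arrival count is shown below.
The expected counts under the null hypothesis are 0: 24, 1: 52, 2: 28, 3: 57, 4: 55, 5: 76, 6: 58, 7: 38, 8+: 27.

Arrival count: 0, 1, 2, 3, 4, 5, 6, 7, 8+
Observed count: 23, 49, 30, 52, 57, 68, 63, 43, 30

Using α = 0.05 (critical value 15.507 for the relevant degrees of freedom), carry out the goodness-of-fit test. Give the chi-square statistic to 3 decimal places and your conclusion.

χ² = (23−24)²/24 + (49−52)²/52 + (30−28)²/28 + (52−57)²/57 + (57−55)²/55 + (68−76)²/76 + (63−58)²/58 + (43−38)²/38 + (30−27)²/27
   = 0.0417 + 0.1731 + 0.1429 + 0.4386 + 0.0727 + 0.8421 + 0.4310 + 0.6579 + 0.3333
Sum = 3.133
df = 8. Since 3.133 < 15.507, we do not reject H₀.

3.133; do not reject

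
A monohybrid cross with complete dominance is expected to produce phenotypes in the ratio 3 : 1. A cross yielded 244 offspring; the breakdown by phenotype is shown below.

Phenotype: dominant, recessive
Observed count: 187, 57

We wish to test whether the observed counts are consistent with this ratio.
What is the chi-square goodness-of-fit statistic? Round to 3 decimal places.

Ratio total = 4. Expected counts: 244×3/4 = 183, 244×1/4 = 61.
dominant: (187 − 183)²/183 = 16/183 = 0.0874
recessive: (57 − 61)²/61 = 16/61 = 0.2623
Sum = 0.350

0.350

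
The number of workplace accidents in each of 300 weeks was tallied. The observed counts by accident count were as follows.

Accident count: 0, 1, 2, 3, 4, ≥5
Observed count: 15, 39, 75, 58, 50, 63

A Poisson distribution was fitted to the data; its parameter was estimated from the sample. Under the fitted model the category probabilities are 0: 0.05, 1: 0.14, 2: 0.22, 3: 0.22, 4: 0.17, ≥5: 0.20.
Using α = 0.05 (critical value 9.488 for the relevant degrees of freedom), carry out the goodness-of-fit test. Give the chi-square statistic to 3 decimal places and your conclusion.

Expected counts E_i = n·p_i: 300×0.05 = 15, 300×0.14 = 42, 300×0.22 = 66, 300×0.22 = 66, 300×0.17 = 51, 300×0.20 = 60.
χ² = (15−15)²/15 + (39−42)²/42 + (75−66)²/66 + (58−66)²/66 + (50−51)²/51 + (63−60)²/60
   = 0.0000 + 0.2143 + 1.2273 + 0.9697 + 0.0196 + 0.1500
Sum = 2.581
df = 4. Since 2.581 < 9.488, we do not reject H₀.

2.581; do not reject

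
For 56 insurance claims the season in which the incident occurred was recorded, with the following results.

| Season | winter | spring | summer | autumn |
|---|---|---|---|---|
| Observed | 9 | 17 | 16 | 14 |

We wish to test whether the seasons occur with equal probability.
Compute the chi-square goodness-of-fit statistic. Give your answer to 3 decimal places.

2.714

Under H₀ each category has probability 1/4, so each expected count is 56/4 = 14.
χ² = (9−14)²/14 + (17−14)²/14 + (16−14)²/14 + (14−14)²/14
   = 1.7857 + 0.6429 + 0.2857 + 0.0000
Sum = 2.714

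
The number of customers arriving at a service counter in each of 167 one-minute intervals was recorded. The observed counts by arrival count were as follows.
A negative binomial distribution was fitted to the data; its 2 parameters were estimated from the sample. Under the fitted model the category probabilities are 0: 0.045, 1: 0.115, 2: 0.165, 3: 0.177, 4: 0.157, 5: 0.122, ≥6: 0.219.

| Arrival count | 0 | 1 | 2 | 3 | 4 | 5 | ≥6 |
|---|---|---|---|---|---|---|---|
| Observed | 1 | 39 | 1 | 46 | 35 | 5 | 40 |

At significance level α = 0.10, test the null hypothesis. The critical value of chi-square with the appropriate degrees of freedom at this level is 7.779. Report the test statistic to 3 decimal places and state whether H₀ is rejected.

75.650; reject

Expected counts E_i = n·p_i: 167×0.045 = 7.515, 167×0.115 = 19.205, 167×0.165 = 27.555, 167×0.177 = 29.559, 167×0.157 = 26.219, 167×0.122 = 20.374, 167×0.219 = 36.573.
0: (1 − 7.515)²/7.515 = 42.445225/7.515 = 5.6481
1: (39 − 19.205)²/19.205 = 391.842025/19.205 = 20.4031
2: (1 − 27.555)²/27.555 = 705.168025/27.555 = 25.5913
3: (46 − 29.559)²/29.559 = 270.306481/29.559 = 9.1446
4: (35 − 26.219)²/26.219 = 77.105961/26.219 = 2.9408
5: (5 − 20.374)²/20.374 = 236.359876/20.374 = 11.6011
≥6: (40 − 36.573)²/36.573 = 11.744329/36.573 = 0.3211
Sum = 75.650
df = 4. Since 75.650 > 7.779, we reject H₀.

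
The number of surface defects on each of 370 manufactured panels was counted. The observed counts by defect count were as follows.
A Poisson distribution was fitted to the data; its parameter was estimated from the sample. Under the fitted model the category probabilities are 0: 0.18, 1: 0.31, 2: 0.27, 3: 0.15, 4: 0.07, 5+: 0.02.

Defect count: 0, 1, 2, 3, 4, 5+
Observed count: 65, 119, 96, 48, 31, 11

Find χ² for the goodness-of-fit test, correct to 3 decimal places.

Expected counts E_i = n·p_i: 370×0.18 = 66.6, 370×0.31 = 114.7, 370×0.27 = 99.9, 370×0.15 = 55.5, 370×0.07 = 25.9, 370×0.02 = 7.4.
0: (65 − 66.6)²/66.6 = 2.56/66.6 = 0.0384
1: (119 − 114.7)²/114.7 = 18.49/114.7 = 0.1612
2: (96 − 99.9)²/99.9 = 15.21/99.9 = 0.1523
3: (48 − 55.5)²/55.5 = 56.25/55.5 = 1.0135
4: (31 − 25.9)²/25.9 = 26.01/25.9 = 1.0042
5+: (11 − 7.4)²/7.4 = 12.96/7.4 = 1.7514
Sum = 4.121

4.121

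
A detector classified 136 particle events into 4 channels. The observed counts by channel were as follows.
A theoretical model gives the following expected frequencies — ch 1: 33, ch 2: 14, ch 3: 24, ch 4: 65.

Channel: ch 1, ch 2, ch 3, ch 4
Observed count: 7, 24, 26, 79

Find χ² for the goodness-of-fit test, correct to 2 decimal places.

30.81

cat         O        E   (O−E)²/E
ch 1        7       33     20.485
ch 2       24       14      7.143
ch 3       26       24      0.167
ch 4       79       65      3.015
Sum = 30.81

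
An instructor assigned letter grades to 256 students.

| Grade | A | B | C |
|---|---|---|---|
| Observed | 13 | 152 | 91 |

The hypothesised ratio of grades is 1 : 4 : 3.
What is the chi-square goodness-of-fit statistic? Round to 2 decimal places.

Ratio total = 8. Expected counts: 256×1/8 = 32, 256×4/8 = 128, 256×3/8 = 96.
χ² = (13−32)²/32 + (152−128)²/128 + (91−96)²/96
   = 11.281 + 4.500 + 0.260
Sum = 16.04

16.04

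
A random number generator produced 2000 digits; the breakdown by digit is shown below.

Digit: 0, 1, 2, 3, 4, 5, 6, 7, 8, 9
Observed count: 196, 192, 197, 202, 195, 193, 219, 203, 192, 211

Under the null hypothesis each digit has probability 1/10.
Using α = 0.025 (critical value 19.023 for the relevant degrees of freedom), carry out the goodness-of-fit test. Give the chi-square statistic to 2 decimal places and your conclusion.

3.61; do not reject

Expected count for each of the 10 categories: 2000/10 = 200.
χ² = (196−200)²/200 + (192−200)²/200 + (197−200)²/200 + (202−200)²/200 + (195−200)²/200 + (193−200)²/200 + (219−200)²/200 + (203−200)²/200 + (192−200)²/200 + (211−200)²/200
   = 0.080 + 0.320 + 0.045 + 0.020 + 0.125 + 0.245 + 1.805 + 0.045 + 0.320 + 0.605
Sum = 3.61
df = 9. Since 3.61 < 19.023, we do not reject H₀.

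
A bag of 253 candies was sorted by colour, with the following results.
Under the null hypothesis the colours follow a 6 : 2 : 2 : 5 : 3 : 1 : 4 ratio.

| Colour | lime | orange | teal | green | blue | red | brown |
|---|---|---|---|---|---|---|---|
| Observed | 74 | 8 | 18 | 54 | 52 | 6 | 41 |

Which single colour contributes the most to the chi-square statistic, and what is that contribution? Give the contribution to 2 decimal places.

blue, 10.94

Ratio total = 23. Expected counts: 253×6/23 = 66, 253×2/23 = 22, 253×2/23 = 22, 253×5/23 = 55, 253×3/23 = 33, 253×1/23 = 11, 253×4/23 = 44.
lime: (74 − 66)²/66 = 64/66 = 0.970
orange: (8 − 22)²/22 = 196/22 = 8.909
teal: (18 − 22)²/22 = 16/22 = 0.727
green: (54 − 55)²/55 = 1/55 = 0.018
blue: (52 − 33)²/33 = 361/33 = 10.939
red: (6 − 11)²/11 = 25/11 = 2.273
brown: (41 − 44)²/44 = 9/44 = 0.205
The largest term is for blue: 10.94.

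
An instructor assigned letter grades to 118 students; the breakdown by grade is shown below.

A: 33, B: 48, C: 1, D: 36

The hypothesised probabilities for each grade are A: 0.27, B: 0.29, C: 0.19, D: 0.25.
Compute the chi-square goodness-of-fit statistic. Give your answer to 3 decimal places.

27.487

Expected counts E_i = n·p_i: 118×0.27 = 31.86, 118×0.29 = 34.22, 118×0.19 = 22.42, 118×0.25 = 29.5.
cat         O        E   (O−E)²/E
A          33    31.86     0.0408
B          48    34.22     5.5490
C           1    22.42    20.4646
D          36     29.5     1.4322
Sum = 27.487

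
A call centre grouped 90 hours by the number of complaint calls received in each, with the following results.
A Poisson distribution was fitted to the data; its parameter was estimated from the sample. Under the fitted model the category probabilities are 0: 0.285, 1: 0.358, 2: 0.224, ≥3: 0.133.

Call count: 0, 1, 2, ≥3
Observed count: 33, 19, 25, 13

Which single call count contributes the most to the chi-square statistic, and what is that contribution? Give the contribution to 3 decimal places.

1, 5.424

Expected counts E_i = n·p_i: 90×0.285 = 25.65, 90×0.358 = 32.22, 90×0.224 = 20.16, 90×0.133 = 11.97.
0: (33 − 25.65)²/25.65 = 54.0225/25.65 = 2.1061
1: (19 − 32.22)²/32.22 = 174.7684/32.22 = 5.4242
2: (25 − 20.16)²/20.16 = 23.4256/20.16 = 1.1620
≥3: (13 − 11.97)²/11.97 = 1.0609/11.97 = 0.0886
The largest term is for 1: 5.424.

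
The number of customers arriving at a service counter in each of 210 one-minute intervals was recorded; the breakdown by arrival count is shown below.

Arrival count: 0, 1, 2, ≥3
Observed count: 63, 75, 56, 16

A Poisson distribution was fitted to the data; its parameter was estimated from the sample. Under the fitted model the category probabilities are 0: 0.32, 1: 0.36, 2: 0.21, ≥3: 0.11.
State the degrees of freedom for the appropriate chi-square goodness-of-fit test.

There are k = 4 categories and 1 parameter estimated from the data, so df = 4 − 1 − 1 = 2.

2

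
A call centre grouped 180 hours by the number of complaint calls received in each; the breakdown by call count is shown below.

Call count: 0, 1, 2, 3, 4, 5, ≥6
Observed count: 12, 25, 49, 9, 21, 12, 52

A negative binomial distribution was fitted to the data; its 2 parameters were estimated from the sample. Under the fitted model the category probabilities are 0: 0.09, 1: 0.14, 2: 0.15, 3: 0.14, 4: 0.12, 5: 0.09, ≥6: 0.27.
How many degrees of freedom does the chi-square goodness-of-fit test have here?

4

There are k = 7 categories and 2 parameters estimated from the data, so df = 7 − 1 − 2 = 4.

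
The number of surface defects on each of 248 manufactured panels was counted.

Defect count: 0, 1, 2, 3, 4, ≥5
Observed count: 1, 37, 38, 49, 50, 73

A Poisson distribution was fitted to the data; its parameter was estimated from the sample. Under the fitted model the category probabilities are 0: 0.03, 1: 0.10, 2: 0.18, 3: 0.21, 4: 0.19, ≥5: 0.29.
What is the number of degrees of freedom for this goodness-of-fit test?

There are k = 6 categories and 1 parameter estimated from the data, so df = 6 − 1 − 1 = 4.

4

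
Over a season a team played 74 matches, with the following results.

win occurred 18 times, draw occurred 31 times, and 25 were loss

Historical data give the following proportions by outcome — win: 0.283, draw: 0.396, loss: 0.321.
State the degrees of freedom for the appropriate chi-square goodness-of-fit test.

There are k = 3 categories and no parameters were estimated from the data, so df = 3 − 1 = 2.

2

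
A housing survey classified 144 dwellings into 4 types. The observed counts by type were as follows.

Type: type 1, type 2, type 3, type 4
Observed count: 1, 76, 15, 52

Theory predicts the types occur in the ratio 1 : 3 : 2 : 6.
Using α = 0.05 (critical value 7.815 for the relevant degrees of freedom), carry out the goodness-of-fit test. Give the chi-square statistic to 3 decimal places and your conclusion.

63.458; reject

Ratio total = 12. Expected counts: 144×1/12 = 12, 144×3/12 = 36, 144×2/12 = 24, 144×6/12 = 72.
type 1: (1 − 12)²/12 = 121/12 = 10.0833
type 2: (76 − 36)²/36 = 1600/36 = 44.4444
type 3: (15 − 24)²/24 = 81/24 = 3.3750
type 4: (52 − 72)²/72 = 400/72 = 5.5556
Sum = 63.458
df = 3. Since 63.458 > 7.815, we reject H₀.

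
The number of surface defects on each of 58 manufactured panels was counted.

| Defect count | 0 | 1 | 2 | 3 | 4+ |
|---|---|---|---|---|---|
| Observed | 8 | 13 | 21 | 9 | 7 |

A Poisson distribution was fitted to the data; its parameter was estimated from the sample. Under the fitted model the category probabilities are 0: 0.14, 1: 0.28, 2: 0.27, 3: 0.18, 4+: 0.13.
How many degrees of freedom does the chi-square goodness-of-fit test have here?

There are k = 5 categories and 1 parameter estimated from the data, so df = 5 − 1 − 1 = 3.

3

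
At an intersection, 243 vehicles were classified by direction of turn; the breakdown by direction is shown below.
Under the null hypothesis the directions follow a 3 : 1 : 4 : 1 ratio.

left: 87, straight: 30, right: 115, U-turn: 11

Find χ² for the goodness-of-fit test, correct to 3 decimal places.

10.713

Ratio total = 9. Expected counts: 243×3/9 = 81, 243×1/9 = 27, 243×4/9 = 108, 243×1/9 = 27.
cat           O        E   (O−E)²/E
left         87       81     0.4444
straight     30       27     0.3333
right       115      108     0.4537
U-turn       11       27     9.4815
Sum = 10.713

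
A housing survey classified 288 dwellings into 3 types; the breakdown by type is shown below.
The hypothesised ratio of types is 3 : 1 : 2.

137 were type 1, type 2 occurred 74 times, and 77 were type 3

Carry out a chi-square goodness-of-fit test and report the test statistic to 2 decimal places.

18.18

Ratio total = 6. Expected counts: 288×3/6 = 144, 288×1/6 = 48, 288×2/6 = 96.
cat         O        E   (O−E)²/E
type 1    137      144      0.340
type 2     74       48     14.083
type 3     77       96      3.760
Sum = 18.18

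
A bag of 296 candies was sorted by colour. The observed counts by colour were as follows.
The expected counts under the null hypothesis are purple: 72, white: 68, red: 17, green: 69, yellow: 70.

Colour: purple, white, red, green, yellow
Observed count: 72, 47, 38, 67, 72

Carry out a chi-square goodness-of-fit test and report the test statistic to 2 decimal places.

32.54

χ² = (72−72)²/72 + (47−68)²/68 + (38−17)²/17 + (67−69)²/69 + (72−70)²/70
   = 0.000 + 6.485 + 25.941 + 0.058 + 0.057
Sum = 32.54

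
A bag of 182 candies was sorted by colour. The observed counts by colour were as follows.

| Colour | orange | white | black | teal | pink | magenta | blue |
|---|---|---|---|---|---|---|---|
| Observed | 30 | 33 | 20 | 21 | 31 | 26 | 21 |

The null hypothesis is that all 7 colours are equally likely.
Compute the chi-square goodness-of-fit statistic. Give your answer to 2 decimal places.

Expected count for each of the 7 categories: 182/7 = 26.
orange: (30 − 26)²/26 = 16/26 = 0.615
white: (33 − 26)²/26 = 49/26 = 1.885
black: (20 − 26)²/26 = 36/26 = 1.385
teal: (21 − 26)²/26 = 25/26 = 0.962
pink: (31 − 26)²/26 = 25/26 = 0.962
magenta: (26 − 26)²/26 = 0/26 = 0.000
blue: (21 − 26)²/26 = 25/26 = 0.962
Sum = 6.77

6.77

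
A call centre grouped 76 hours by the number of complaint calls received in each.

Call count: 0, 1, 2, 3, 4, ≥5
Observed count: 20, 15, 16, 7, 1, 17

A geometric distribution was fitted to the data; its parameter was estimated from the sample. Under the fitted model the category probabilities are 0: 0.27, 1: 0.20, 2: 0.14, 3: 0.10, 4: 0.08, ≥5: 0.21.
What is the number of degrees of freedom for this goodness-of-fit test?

There are k = 6 categories and 1 parameter estimated from the data, so df = 6 − 1 − 1 = 4.

4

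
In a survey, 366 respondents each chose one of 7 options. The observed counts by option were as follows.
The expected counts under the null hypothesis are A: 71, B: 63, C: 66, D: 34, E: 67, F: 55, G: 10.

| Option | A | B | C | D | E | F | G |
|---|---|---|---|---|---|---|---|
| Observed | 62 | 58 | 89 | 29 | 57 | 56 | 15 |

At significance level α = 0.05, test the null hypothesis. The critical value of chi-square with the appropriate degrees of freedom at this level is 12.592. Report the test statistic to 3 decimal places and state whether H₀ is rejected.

14.299; reject

cat         O        E   (O−E)²/E
A          62       71     1.1408
B          58       63     0.3968
C          89       66     8.0152
D          29       34     0.7353
E          57       67     1.4925
F          56       55     0.0182
G          15       10     2.5000
Sum = 14.299
df = 6. Since 14.299 > 12.592, we reject H₀.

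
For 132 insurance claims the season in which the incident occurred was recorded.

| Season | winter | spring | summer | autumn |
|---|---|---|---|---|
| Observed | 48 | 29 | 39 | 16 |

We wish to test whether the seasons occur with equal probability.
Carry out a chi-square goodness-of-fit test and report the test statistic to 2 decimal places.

17.15

Expected count for each of the 4 categories: 132/4 = 33.
cat         O        E   (O−E)²/E
winter     48       33      6.818
spring     29       33      0.485
summer     39       33      1.091
autumn     16       33      8.758
Sum = 17.15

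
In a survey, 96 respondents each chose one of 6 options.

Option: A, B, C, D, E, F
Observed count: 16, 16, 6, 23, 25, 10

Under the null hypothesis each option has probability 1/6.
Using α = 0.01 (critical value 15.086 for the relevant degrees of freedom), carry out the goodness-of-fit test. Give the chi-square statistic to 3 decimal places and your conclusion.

Under H₀ each category has probability 1/6, so each expected count is 96/6 = 16.
cat         O        E   (O−E)²/E
A          16       16     0.0000
B          16       16     0.0000
C           6       16     6.2500
D          23       16     3.0625
E          25       16     5.0625
F          10       16     2.2500
Sum = 16.625
df = 5. Since 16.625 > 15.086, we reject H₀.

16.625; reject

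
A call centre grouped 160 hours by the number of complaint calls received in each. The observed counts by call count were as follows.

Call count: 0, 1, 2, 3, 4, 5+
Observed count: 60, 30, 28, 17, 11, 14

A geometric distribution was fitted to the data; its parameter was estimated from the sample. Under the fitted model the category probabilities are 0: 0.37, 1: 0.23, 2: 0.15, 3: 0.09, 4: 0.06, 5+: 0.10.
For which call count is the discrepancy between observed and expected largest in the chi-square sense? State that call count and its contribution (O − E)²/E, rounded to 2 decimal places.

1, 1.26

Expected counts E_i = n·p_i: 160×0.37 = 59.2, 160×0.23 = 36.8, 160×0.15 = 24, 160×0.09 = 14.4, 160×0.06 = 9.6, 160×0.10 = 16.
cat         O        E   (O−E)²/E
0          60     59.2      0.011
1          30     36.8      1.257
2          28       24      0.667
3          17     14.4      0.469
4          11      9.6      0.204
5+         14       16      0.250
The largest term is for 1: 1.26.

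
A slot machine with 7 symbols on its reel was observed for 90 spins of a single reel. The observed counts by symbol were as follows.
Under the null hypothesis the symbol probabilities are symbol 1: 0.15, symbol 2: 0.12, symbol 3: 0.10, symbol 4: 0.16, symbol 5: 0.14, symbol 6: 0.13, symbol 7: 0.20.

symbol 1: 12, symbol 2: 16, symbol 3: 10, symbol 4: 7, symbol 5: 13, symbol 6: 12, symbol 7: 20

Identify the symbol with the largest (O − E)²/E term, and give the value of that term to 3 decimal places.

Expected counts E_i = n·p_i: 90×0.15 = 13.5, 90×0.12 = 10.8, 90×0.10 = 9, 90×0.16 = 14.4, 90×0.14 = 12.6, 90×0.13 = 11.7, 90×0.20 = 18.
cat           O        E   (O−E)²/E
symbol 1     12     13.5     0.1667
symbol 2     16     10.8     2.5037
symbol 3     10        9     0.1111
symbol 4      7     14.4     3.8028
symbol 5     13     12.6     0.0127
symbol 6     12     11.7     0.0077
symbol 7     20       18     0.2222
The largest term is for symbol 4: 3.803.

symbol 4, 3.803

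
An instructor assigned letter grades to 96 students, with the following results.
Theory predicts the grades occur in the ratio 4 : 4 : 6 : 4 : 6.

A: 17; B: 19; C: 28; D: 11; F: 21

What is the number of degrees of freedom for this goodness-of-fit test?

There are k = 5 categories and no parameters were estimated from the data, so df = 5 − 1 = 4.

4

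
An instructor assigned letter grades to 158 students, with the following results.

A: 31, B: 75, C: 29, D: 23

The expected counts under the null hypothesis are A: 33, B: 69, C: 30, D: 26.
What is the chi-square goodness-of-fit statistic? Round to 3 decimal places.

χ² = (31−33)²/33 + (75−69)²/69 + (29−30)²/30 + (23−26)²/26
   = 0.1212 + 0.5217 + 0.0333 + 0.3462
Sum = 1.022

1.022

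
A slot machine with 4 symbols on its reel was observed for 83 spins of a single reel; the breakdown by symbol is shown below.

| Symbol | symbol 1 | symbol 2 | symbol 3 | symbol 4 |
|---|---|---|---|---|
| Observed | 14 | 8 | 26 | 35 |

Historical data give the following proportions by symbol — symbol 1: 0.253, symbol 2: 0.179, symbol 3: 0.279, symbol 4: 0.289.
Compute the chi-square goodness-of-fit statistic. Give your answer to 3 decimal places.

Expected counts E_i = n·p_i: 83×0.253 = 20.999, 83×0.179 = 14.857, 83×0.279 = 23.157, 83×0.289 = 23.987.
symbol 1: (14 − 20.999)²/20.999 = 48.986001/20.999 = 2.3328
symbol 2: (8 − 14.857)²/14.857 = 47.018449/14.857 = 3.1647
symbol 3: (26 − 23.157)²/23.157 = 8.082649/23.157 = 0.3490
symbol 4: (35 − 23.987)²/23.987 = 121.286169/23.987 = 5.0563
Sum = 10.903

10.903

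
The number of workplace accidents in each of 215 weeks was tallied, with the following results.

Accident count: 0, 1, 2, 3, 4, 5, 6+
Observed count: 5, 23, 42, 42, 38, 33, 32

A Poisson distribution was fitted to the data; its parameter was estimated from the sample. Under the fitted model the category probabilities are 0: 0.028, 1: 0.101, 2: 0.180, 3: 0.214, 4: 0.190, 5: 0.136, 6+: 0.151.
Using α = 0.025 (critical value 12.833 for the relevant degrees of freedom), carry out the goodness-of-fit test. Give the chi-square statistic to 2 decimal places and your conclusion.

1.57; do not reject

Expected counts E_i = n·p_i: 215×0.028 = 6.02, 215×0.101 = 21.715, 215×0.180 = 38.7, 215×0.214 = 46.01, 215×0.190 = 40.85, 215×0.136 = 29.24, 215×0.151 = 32.465.
χ² = (5−6.02)²/6.02 + (23−21.715)²/21.715 + (42−38.7)²/38.7 + (42−46.01)²/46.01 + (38−40.85)²/40.85 + (33−29.24)²/29.24 + (32−32.465)²/32.465
   = 0.173 + 0.076 + 0.281 + 0.349 + 0.199 + 0.484 + 0.007
Sum = 1.57
df = 5. Since 1.57 < 12.833, we do not reject H₀.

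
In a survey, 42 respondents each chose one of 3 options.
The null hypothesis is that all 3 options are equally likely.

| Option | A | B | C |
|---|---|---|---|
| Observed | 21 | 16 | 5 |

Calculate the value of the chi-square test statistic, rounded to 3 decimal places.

9.571

Expected count for each of the 3 categories: 42/3 = 14.
cat         O        E   (O−E)²/E
A          21       14     3.5000
B          16       14     0.2857
C           5       14     5.7857
Sum = 9.571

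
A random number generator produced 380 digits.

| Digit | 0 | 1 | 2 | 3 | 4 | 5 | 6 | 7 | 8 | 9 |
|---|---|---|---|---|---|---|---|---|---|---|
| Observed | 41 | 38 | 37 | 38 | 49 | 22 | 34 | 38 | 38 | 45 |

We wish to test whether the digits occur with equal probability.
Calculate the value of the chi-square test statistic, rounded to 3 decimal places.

Under H₀ each category has probability 1/10, so each expected count is 380/10 = 38.
χ² = (41−38)²/38 + (38−38)²/38 + (37−38)²/38 + (38−38)²/38 + (49−38)²/38 + (22−38)²/38 + (34−38)²/38 + (38−38)²/38 + (38−38)²/38 + (45−38)²/38
   = 0.2368 + 0.0000 + 0.0263 + 0.0000 + 3.1842 + 6.7368 + 0.4211 + 0.0000 + 0.0000 + 1.2895
Sum = 11.895

11.895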